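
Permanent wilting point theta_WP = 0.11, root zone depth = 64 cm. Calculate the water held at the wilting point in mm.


Step 1: Water (mm) = theta_WP * depth * 10
Step 2: Water = 0.11 * 64 * 10
Step 3: Water = 70.4 mm

70.4


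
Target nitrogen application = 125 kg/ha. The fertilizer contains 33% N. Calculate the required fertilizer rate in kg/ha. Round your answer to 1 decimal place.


Step 1: Fertilizer rate = target N / (N content / 100)
Step 2: Rate = 125 / (33 / 100)
Step 3: Rate = 125 / 0.33
Step 4: Rate = 378.8 kg/ha

378.8


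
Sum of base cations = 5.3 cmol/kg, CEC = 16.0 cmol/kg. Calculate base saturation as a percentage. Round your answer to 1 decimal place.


Step 1: BS = 100 * (sum of bases) / CEC
Step 2: BS = 100 * 5.3 / 16.0
Step 3: BS = 33.1%

33.1


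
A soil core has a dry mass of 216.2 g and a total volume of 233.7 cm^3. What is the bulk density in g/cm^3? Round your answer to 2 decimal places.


Step 1: Identify the formula: BD = dry mass / volume
Step 2: Substitute values: BD = 216.2 / 233.7
Step 3: BD = 0.93 g/cm^3

0.93


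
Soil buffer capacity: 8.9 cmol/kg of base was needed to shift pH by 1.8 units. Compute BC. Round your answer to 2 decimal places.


Step 1: BC = change in base / change in pH
Step 2: BC = 8.9 / 1.8
Step 3: BC = 4.94 cmol/(kg*pH unit)

4.94


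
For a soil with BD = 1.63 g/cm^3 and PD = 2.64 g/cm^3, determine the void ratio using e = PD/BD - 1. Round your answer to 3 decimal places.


Step 1: e = PD / BD - 1
Step 2: e = 2.64 / 1.63 - 1
Step 3: e = 1.61963 - 1
Step 4: e = 0.62

0.62


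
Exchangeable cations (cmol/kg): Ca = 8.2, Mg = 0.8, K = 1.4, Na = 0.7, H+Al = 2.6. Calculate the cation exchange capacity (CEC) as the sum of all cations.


Step 1: CEC = Ca + Mg + K + Na + (H+Al)
Step 2: CEC = 8.2 + 0.8 + 1.4 + 0.7 + 2.6
Step 3: CEC = 13.7 cmol/kg

13.7


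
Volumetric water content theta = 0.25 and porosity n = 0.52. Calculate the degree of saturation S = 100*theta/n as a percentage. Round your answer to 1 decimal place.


Step 1: S = 100 * theta_v / n
Step 2: S = 100 * 0.25 / 0.52
Step 3: S = 48.1%

48.1


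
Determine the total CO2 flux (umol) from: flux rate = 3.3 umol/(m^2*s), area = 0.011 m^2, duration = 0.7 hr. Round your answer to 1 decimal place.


Step 1: Convert time to seconds: 0.7 hr * 3600 = 2520.0 s
Step 2: Total = flux * area * time_s
Step 3: Total = 3.3 * 0.011 * 2520.0
Step 4: Total = 91.5 umol

91.5


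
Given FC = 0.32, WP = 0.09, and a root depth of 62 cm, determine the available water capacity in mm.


Step 1: Available water = (FC - WP) * depth * 10
Step 2: AW = (0.32 - 0.09) * 62 * 10
Step 3: AW = 0.23 * 62 * 10
Step 4: AW = 142.6 mm

142.6


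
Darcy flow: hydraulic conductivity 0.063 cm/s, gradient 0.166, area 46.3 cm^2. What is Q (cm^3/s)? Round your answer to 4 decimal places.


Step 1: Apply Darcy's law: Q = K * i * A
Step 2: Q = 0.063 * 0.166 * 46.3
Step 3: Q = 0.4842 cm^3/s

0.4842


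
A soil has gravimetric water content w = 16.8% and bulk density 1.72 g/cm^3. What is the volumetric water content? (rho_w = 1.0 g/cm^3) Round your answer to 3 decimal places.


Step 1: theta = (w / 100) * BD / rho_w
Step 2: theta = (16.8 / 100) * 1.72 / 1.0
Step 3: theta = 0.168 * 1.72
Step 4: theta = 0.289

0.289


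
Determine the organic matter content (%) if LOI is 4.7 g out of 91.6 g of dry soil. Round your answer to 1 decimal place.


Step 1: OM% = 100 * LOI / sample mass
Step 2: OM = 100 * 4.7 / 91.6
Step 3: OM = 5.1%

5.1


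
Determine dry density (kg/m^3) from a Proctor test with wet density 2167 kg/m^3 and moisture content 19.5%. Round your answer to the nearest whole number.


Step 1: Dry density = wet density / (1 + w/100)
Step 2: Dry density = 2167 / (1 + 19.5/100)
Step 3: Dry density = 2167 / 1.195
Step 4: Dry density = 1813 kg/m^3

1813


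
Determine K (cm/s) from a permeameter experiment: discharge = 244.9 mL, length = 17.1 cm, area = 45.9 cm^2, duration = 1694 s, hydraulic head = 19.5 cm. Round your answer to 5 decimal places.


Step 1: K = Q * L / (A * t * h)
Step 2: Numerator = 244.9 * 17.1 = 4187.79
Step 3: Denominator = 45.9 * 1694 * 19.5 = 1516214.7
Step 4: K = 4187.79 / 1516214.7 = 0.00276 cm/s

0.00276


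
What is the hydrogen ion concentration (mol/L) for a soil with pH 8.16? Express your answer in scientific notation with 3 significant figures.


Step 1: [H+] = 10^(-pH)
Step 2: [H+] = 10^(-8.16)
Step 3: [H+] = 6.92e-09 mol/L

6.92e-09


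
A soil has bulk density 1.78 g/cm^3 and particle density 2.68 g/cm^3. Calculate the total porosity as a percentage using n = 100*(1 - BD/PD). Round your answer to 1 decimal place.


Step 1: Formula: n = 100 * (1 - BD / PD)
Step 2: n = 100 * (1 - 1.78 / 2.68)
Step 3: n = 100 * (1 - 0.66418)
Step 4: n = 33.6%

33.6


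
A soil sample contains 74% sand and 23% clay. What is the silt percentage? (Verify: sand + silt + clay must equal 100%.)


Step 1: sand + silt + clay = 100%
Step 2: silt = 100 - sand - clay
Step 3: silt = 100 - 74 - 23
Step 4: silt = 3%

3


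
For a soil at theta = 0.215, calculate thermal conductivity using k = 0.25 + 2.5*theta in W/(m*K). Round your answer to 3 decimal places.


Step 1: k = 0.25 + 2.5 * theta
Step 2: k = 0.25 + 2.5 * 0.215
Step 3: k = 0.25 + 0.538
Step 4: k = 0.788 W/(m*K)

0.788


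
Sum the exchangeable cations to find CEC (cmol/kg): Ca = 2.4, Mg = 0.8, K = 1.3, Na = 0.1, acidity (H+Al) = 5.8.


Step 1: CEC = Ca + Mg + K + Na + (H+Al)
Step 2: CEC = 2.4 + 0.8 + 1.3 + 0.1 + 5.8
Step 3: CEC = 10.4 cmol/kg

10.4


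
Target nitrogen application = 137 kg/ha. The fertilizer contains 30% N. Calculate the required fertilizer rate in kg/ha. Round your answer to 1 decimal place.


Step 1: Fertilizer rate = target N / (N content / 100)
Step 2: Rate = 137 / (30 / 100)
Step 3: Rate = 137 / 0.3
Step 4: Rate = 456.7 kg/ha

456.7


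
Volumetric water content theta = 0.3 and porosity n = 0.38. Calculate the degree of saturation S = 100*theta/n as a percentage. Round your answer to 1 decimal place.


Step 1: S = 100 * theta_v / n
Step 2: S = 100 * 0.3 / 0.38
Step 3: S = 78.9%

78.9


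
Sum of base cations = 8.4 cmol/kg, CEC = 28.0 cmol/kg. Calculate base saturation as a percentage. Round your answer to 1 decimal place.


Step 1: BS = 100 * (sum of bases) / CEC
Step 2: BS = 100 * 8.4 / 28.0
Step 3: BS = 30.0%

30.0


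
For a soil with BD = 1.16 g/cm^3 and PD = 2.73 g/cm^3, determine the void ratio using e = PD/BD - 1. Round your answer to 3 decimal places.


Step 1: e = PD / BD - 1
Step 2: e = 2.73 / 1.16 - 1
Step 3: e = 2.35345 - 1
Step 4: e = 1.353

1.353


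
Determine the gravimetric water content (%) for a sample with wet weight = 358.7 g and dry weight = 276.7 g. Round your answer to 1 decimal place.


Step 1: Water mass = wet - dry = 358.7 - 276.7 = 82.0 g
Step 2: w = 100 * water mass / dry mass
Step 3: w = 100 * 82.0 / 276.7 = 29.6%

29.6


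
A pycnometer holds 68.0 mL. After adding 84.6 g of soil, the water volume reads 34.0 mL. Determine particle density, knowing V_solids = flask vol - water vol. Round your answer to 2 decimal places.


Step 1: Volume of solids = flask volume - water volume with soil
Step 2: V_solids = 68.0 - 34.0 = 34.0 mL
Step 3: Particle density = mass / V_solids = 84.6 / 34.0 = 2.49 g/cm^3

2.49


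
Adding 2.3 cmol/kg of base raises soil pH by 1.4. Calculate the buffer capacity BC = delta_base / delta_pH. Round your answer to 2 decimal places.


Step 1: BC = change in base / change in pH
Step 2: BC = 2.3 / 1.4
Step 3: BC = 1.64 cmol/(kg*pH unit)

1.64


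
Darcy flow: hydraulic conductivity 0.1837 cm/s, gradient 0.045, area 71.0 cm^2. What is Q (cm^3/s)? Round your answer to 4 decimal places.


Step 1: Apply Darcy's law: Q = K * i * A
Step 2: Q = 0.1837 * 0.045 * 71.0
Step 3: Q = 0.5869 cm^3/s

0.5869


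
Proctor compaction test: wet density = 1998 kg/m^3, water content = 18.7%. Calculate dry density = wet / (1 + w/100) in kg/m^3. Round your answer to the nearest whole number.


Step 1: Dry density = wet density / (1 + w/100)
Step 2: Dry density = 1998 / (1 + 18.7/100)
Step 3: Dry density = 1998 / 1.187
Step 4: Dry density = 1683 kg/m^3

1683


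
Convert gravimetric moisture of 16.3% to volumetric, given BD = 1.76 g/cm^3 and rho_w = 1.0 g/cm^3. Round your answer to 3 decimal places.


Step 1: theta = (w / 100) * BD / rho_w
Step 2: theta = (16.3 / 100) * 1.76 / 1.0
Step 3: theta = 0.163 * 1.76
Step 4: theta = 0.287

0.287


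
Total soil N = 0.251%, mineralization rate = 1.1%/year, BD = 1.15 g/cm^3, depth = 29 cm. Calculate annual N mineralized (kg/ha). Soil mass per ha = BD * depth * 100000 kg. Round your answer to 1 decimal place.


Step 1: Soil mass per ha = BD * depth * 100000 = 1.15 * 29 * 100000 = 3335000 kg
Step 2: Total N pool = soil mass * N%/100 = 3335000 * 0.251/100 = 8370.85 kg/ha
Step 3: N mineralized = N pool * rate%/100 = 8370.85 * 1.1/100 = 92.1 kg/ha/yr

92.1


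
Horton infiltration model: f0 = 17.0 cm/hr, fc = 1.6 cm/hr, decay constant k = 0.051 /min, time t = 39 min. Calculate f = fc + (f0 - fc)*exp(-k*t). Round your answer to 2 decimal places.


Step 1: f = fc + (f0 - fc) * exp(-k * t)
Step 2: exp(-0.051 * 39) = 0.136832
Step 3: f = 1.6 + (17.0 - 1.6) * 0.136832
Step 4: f = 1.6 + 15.4 * 0.136832
Step 5: f = 3.71 cm/hr

3.71


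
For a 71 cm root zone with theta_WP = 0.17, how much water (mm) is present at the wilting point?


Step 1: Water (mm) = theta_WP * depth * 10
Step 2: Water = 0.17 * 71 * 10
Step 3: Water = 120.7 mm

120.7


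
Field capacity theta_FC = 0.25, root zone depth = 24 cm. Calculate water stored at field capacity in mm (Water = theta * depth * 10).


Step 1: Water (mm) = theta_FC * depth (cm) * 10
Step 2: Water = 0.25 * 24 * 10
Step 3: Water = 60.0 mm

60.0


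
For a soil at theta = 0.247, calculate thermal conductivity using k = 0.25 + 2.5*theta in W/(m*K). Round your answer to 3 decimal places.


Step 1: k = 0.25 + 2.5 * theta
Step 2: k = 0.25 + 2.5 * 0.247
Step 3: k = 0.25 + 0.618
Step 4: k = 0.868 W/(m*K)

0.868


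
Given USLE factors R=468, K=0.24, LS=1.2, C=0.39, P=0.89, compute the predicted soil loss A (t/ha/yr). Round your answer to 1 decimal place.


Step 1: A = R * K * LS * C * P
Step 2: R * K = 468 * 0.24 = 112.32
Step 3: (R*K) * LS = 112.32 * 1.2 = 134.784
Step 4: * C * P = 134.784 * 0.39 * 0.89 = 46.8
Step 5: A = 46.8 t/(ha*yr)

46.8


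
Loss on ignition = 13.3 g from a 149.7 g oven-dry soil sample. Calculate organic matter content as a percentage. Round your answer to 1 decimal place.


Step 1: OM% = 100 * LOI / sample mass
Step 2: OM = 100 * 13.3 / 149.7
Step 3: OM = 8.9%

8.9


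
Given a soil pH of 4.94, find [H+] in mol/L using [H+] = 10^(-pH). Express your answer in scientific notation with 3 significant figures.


Step 1: [H+] = 10^(-pH)
Step 2: [H+] = 10^(-4.94)
Step 3: [H+] = 1.15e-05 mol/L

1.15e-05


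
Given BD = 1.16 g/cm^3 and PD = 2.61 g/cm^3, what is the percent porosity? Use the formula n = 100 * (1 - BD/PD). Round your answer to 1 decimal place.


Step 1: Formula: n = 100 * (1 - BD / PD)
Step 2: n = 100 * (1 - 1.16 / 2.61)
Step 3: n = 100 * (1 - 0.44444)
Step 4: n = 55.6%

55.6


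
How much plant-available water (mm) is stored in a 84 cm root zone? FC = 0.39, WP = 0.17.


Step 1: Available water = (FC - WP) * depth * 10
Step 2: AW = (0.39 - 0.17) * 84 * 10
Step 3: AW = 0.22 * 84 * 10
Step 4: AW = 184.8 mm

184.8


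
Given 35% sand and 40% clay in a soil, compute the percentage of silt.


Step 1: sand + silt + clay = 100%
Step 2: silt = 100 - sand - clay
Step 3: silt = 100 - 35 - 40
Step 4: silt = 25%

25


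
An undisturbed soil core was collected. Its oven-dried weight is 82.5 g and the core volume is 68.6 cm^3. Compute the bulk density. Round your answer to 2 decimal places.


Step 1: Identify the formula: BD = dry mass / volume
Step 2: Substitute values: BD = 82.5 / 68.6
Step 3: BD = 1.2 g/cm^3

1.2


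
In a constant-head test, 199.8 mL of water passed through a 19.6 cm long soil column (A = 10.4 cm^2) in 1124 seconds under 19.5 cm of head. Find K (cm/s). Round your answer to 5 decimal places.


Step 1: K = Q * L / (A * t * h)
Step 2: Numerator = 199.8 * 19.6 = 3916.08
Step 3: Denominator = 10.4 * 1124 * 19.5 = 227947.2
Step 4: K = 3916.08 / 227947.2 = 0.01718 cm/s

0.01718


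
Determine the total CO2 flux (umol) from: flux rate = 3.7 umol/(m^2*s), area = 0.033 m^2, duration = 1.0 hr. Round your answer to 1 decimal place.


Step 1: Convert time to seconds: 1.0 hr * 3600 = 3600.0 s
Step 2: Total = flux * area * time_s
Step 3: Total = 3.7 * 0.033 * 3600.0
Step 4: Total = 439.6 umol

439.6


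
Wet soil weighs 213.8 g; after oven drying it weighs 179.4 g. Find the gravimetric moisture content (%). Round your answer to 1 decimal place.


Step 1: Water mass = wet - dry = 213.8 - 179.4 = 34.4 g
Step 2: w = 100 * water mass / dry mass
Step 3: w = 100 * 34.4 / 179.4 = 19.2%

19.2


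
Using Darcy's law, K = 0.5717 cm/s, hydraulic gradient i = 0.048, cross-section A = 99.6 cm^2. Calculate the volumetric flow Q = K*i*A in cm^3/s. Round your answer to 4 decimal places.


Step 1: Apply Darcy's law: Q = K * i * A
Step 2: Q = 0.5717 * 0.048 * 99.6
Step 3: Q = 2.7332 cm^3/s

2.7332


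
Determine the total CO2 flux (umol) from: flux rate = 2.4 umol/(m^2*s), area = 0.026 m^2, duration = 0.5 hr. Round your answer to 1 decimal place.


Step 1: Convert time to seconds: 0.5 hr * 3600 = 1800.0 s
Step 2: Total = flux * area * time_s
Step 3: Total = 2.4 * 0.026 * 1800.0
Step 4: Total = 112.3 umol

112.3


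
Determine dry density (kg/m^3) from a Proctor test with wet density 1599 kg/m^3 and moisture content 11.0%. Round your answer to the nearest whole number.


Step 1: Dry density = wet density / (1 + w/100)
Step 2: Dry density = 1599 / (1 + 11.0/100)
Step 3: Dry density = 1599 / 1.11
Step 4: Dry density = 1441 kg/m^3

1441


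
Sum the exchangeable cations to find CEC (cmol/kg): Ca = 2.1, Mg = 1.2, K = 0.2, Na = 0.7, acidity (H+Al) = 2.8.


Step 1: CEC = Ca + Mg + K + Na + (H+Al)
Step 2: CEC = 2.1 + 1.2 + 0.2 + 0.7 + 2.8
Step 3: CEC = 7.0 cmol/kg

7.0


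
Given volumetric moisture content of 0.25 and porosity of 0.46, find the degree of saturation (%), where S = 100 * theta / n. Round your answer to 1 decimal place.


Step 1: S = 100 * theta_v / n
Step 2: S = 100 * 0.25 / 0.46
Step 3: S = 54.3%

54.3


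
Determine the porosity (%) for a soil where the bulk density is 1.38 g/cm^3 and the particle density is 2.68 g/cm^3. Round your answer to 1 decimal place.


Step 1: Formula: n = 100 * (1 - BD / PD)
Step 2: n = 100 * (1 - 1.38 / 2.68)
Step 3: n = 100 * (1 - 0.51493)
Step 4: n = 48.5%

48.5


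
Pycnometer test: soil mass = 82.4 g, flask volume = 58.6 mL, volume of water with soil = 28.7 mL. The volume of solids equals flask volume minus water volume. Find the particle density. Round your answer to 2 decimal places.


Step 1: Volume of solids = flask volume - water volume with soil
Step 2: V_solids = 58.6 - 28.7 = 29.9 mL
Step 3: Particle density = mass / V_solids = 82.4 / 29.9 = 2.76 g/cm^3

2.76


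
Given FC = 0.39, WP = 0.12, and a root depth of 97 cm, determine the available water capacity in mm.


Step 1: Available water = (FC - WP) * depth * 10
Step 2: AW = (0.39 - 0.12) * 97 * 10
Step 3: AW = 0.27 * 97 * 10
Step 4: AW = 261.9 mm

261.9


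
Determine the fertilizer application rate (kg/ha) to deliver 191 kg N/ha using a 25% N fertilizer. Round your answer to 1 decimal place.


Step 1: Fertilizer rate = target N / (N content / 100)
Step 2: Rate = 191 / (25 / 100)
Step 3: Rate = 191 / 0.25
Step 4: Rate = 764.0 kg/ha

764.0


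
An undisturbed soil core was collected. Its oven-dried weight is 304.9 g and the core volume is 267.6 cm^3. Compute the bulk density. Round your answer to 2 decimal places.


Step 1: Identify the formula: BD = dry mass / volume
Step 2: Substitute values: BD = 304.9 / 267.6
Step 3: BD = 1.14 g/cm^3

1.14


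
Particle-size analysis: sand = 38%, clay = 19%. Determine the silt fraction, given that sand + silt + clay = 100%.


Step 1: sand + silt + clay = 100%
Step 2: silt = 100 - sand - clay
Step 3: silt = 100 - 38 - 19
Step 4: silt = 43%

43


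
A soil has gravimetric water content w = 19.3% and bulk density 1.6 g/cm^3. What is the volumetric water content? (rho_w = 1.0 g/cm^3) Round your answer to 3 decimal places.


Step 1: theta = (w / 100) * BD / rho_w
Step 2: theta = (19.3 / 100) * 1.6 / 1.0
Step 3: theta = 0.193 * 1.6
Step 4: theta = 0.309

0.309


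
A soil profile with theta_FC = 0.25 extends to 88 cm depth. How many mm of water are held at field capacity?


Step 1: Water (mm) = theta_FC * depth (cm) * 10
Step 2: Water = 0.25 * 88 * 10
Step 3: Water = 220.0 mm

220.0


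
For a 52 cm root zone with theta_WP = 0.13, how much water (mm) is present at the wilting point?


Step 1: Water (mm) = theta_WP * depth * 10
Step 2: Water = 0.13 * 52 * 10
Step 3: Water = 67.6 mm

67.6


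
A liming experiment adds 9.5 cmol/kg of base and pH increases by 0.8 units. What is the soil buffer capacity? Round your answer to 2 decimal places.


Step 1: BC = change in base / change in pH
Step 2: BC = 9.5 / 0.8
Step 3: BC = 11.88 cmol/(kg*pH unit)

11.88


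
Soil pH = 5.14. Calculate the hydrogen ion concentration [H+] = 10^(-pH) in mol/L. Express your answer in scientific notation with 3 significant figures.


Step 1: [H+] = 10^(-pH)
Step 2: [H+] = 10^(-5.14)
Step 3: [H+] = 7.24e-06 mol/L

7.24e-06


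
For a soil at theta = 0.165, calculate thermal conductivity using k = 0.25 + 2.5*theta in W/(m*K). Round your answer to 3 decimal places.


Step 1: k = 0.25 + 2.5 * theta
Step 2: k = 0.25 + 2.5 * 0.165
Step 3: k = 0.25 + 0.413
Step 4: k = 0.663 W/(m*K)

0.663


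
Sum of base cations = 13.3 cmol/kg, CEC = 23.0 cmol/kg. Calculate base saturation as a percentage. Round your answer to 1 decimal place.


Step 1: BS = 100 * (sum of bases) / CEC
Step 2: BS = 100 * 13.3 / 23.0
Step 3: BS = 57.8%

57.8


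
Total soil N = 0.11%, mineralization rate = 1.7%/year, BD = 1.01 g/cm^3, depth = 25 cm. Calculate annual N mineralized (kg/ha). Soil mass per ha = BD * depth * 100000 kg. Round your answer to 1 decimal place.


Step 1: Soil mass per ha = BD * depth * 100000 = 1.01 * 25 * 100000 = 2525000 kg
Step 2: Total N pool = soil mass * N%/100 = 2525000 * 0.11/100 = 2777.5 kg/ha
Step 3: N mineralized = N pool * rate%/100 = 2777.5 * 1.7/100 = 47.2 kg/ha/yr

47.2


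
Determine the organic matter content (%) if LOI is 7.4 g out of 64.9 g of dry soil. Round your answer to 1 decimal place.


Step 1: OM% = 100 * LOI / sample mass
Step 2: OM = 100 * 7.4 / 64.9
Step 3: OM = 11.4%

11.4


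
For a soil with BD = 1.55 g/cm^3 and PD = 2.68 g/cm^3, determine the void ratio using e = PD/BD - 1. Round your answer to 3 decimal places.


Step 1: e = PD / BD - 1
Step 2: e = 2.68 / 1.55 - 1
Step 3: e = 1.72903 - 1
Step 4: e = 0.729

0.729


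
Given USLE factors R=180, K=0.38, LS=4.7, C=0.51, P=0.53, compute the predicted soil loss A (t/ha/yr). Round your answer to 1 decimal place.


Step 1: A = R * K * LS * C * P
Step 2: R * K = 180 * 0.38 = 68.4
Step 3: (R*K) * LS = 68.4 * 4.7 = 321.48
Step 4: * C * P = 321.48 * 0.51 * 0.53 = 86.9
Step 5: A = 86.9 t/(ha*yr)

86.9


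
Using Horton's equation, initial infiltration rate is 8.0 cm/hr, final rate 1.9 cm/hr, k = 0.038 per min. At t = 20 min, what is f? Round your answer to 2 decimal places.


Step 1: f = fc + (f0 - fc) * exp(-k * t)
Step 2: exp(-0.038 * 20) = 0.467666
Step 3: f = 1.9 + (8.0 - 1.9) * 0.467666
Step 4: f = 1.9 + 6.1 * 0.467666
Step 5: f = 4.75 cm/hr

4.75


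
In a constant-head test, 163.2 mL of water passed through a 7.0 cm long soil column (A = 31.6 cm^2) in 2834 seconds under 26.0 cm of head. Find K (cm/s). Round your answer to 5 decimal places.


Step 1: K = Q * L / (A * t * h)
Step 2: Numerator = 163.2 * 7.0 = 1142.4
Step 3: Denominator = 31.6 * 2834 * 26.0 = 2328414.4
Step 4: K = 1142.4 / 2328414.4 = 0.00049 cm/s

0.00049


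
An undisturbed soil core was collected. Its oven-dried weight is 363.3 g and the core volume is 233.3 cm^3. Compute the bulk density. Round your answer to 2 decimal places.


Step 1: Identify the formula: BD = dry mass / volume
Step 2: Substitute values: BD = 363.3 / 233.3
Step 3: BD = 1.56 g/cm^3

1.56


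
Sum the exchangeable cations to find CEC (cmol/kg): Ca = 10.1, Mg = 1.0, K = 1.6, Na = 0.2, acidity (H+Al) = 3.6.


Step 1: CEC = Ca + Mg + K + Na + (H+Al)
Step 2: CEC = 10.1 + 1.0 + 1.6 + 0.2 + 3.6
Step 3: CEC = 16.5 cmol/kg

16.5


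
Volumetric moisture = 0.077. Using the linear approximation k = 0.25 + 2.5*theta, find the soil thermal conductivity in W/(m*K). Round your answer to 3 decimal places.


Step 1: k = 0.25 + 2.5 * theta
Step 2: k = 0.25 + 2.5 * 0.077
Step 3: k = 0.25 + 0.193
Step 4: k = 0.443 W/(m*K)

0.443


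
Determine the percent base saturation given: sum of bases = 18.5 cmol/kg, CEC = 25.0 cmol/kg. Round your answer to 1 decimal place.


Step 1: BS = 100 * (sum of bases) / CEC
Step 2: BS = 100 * 18.5 / 25.0
Step 3: BS = 74.0%

74.0


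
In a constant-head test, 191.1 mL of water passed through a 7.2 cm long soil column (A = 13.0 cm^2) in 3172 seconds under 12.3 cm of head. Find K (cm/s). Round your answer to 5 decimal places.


Step 1: K = Q * L / (A * t * h)
Step 2: Numerator = 191.1 * 7.2 = 1375.92
Step 3: Denominator = 13.0 * 3172 * 12.3 = 507202.8
Step 4: K = 1375.92 / 507202.8 = 0.00271 cm/s

0.00271


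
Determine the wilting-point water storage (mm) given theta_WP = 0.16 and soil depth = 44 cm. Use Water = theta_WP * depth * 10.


Step 1: Water (mm) = theta_WP * depth * 10
Step 2: Water = 0.16 * 44 * 10
Step 3: Water = 70.4 mm

70.4


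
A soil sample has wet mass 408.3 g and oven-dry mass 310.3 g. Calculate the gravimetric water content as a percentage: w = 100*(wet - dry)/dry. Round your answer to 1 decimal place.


Step 1: Water mass = wet - dry = 408.3 - 310.3 = 98.0 g
Step 2: w = 100 * water mass / dry mass
Step 3: w = 100 * 98.0 / 310.3 = 31.6%

31.6


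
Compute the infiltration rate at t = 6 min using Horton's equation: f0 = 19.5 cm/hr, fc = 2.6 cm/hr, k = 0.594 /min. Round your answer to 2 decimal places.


Step 1: f = fc + (f0 - fc) * exp(-k * t)
Step 2: exp(-0.594 * 6) = 0.028325
Step 3: f = 2.6 + (19.5 - 2.6) * 0.028325
Step 4: f = 2.6 + 16.9 * 0.028325
Step 5: f = 3.08 cm/hr

3.08


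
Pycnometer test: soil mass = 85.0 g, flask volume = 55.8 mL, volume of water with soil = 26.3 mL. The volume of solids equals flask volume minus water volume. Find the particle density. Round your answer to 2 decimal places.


Step 1: Volume of solids = flask volume - water volume with soil
Step 2: V_solids = 55.8 - 26.3 = 29.5 mL
Step 3: Particle density = mass / V_solids = 85.0 / 29.5 = 2.88 g/cm^3

2.88


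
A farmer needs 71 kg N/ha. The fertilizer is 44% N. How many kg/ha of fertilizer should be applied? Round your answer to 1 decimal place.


Step 1: Fertilizer rate = target N / (N content / 100)
Step 2: Rate = 71 / (44 / 100)
Step 3: Rate = 71 / 0.44
Step 4: Rate = 161.4 kg/ha

161.4


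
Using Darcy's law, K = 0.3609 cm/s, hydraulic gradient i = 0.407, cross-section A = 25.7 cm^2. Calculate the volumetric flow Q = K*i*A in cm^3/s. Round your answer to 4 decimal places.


Step 1: Apply Darcy's law: Q = K * i * A
Step 2: Q = 0.3609 * 0.407 * 25.7
Step 3: Q = 3.775 cm^3/s

3.775


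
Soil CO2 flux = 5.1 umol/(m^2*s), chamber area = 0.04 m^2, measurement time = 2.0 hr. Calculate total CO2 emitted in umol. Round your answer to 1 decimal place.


Step 1: Convert time to seconds: 2.0 hr * 3600 = 7200.0 s
Step 2: Total = flux * area * time_s
Step 3: Total = 5.1 * 0.04 * 7200.0
Step 4: Total = 1468.8 umol

1468.8


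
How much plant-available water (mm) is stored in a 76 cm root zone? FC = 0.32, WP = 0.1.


Step 1: Available water = (FC - WP) * depth * 10
Step 2: AW = (0.32 - 0.1) * 76 * 10
Step 3: AW = 0.22 * 76 * 10
Step 4: AW = 167.2 mm

167.2


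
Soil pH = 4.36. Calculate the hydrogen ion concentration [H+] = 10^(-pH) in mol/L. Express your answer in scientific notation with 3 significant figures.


Step 1: [H+] = 10^(-pH)
Step 2: [H+] = 10^(-4.36)
Step 3: [H+] = 4.37e-05 mol/L

4.37e-05


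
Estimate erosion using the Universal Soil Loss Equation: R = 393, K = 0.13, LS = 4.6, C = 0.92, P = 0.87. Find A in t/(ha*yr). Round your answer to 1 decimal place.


Step 1: A = R * K * LS * C * P
Step 2: R * K = 393 * 0.13 = 51.09
Step 3: (R*K) * LS = 51.09 * 4.6 = 235.014
Step 4: * C * P = 235.014 * 0.92 * 0.87 = 188.1
Step 5: A = 188.1 t/(ha*yr)

188.1


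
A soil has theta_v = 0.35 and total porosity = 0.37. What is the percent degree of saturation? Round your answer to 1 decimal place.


Step 1: S = 100 * theta_v / n
Step 2: S = 100 * 0.35 / 0.37
Step 3: S = 94.6%

94.6


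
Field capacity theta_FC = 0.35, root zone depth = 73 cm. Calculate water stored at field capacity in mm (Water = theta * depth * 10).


Step 1: Water (mm) = theta_FC * depth (cm) * 10
Step 2: Water = 0.35 * 73 * 10
Step 3: Water = 255.5 mm

255.5


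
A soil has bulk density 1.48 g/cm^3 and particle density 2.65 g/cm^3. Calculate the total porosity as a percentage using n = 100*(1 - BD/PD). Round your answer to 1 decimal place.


Step 1: Formula: n = 100 * (1 - BD / PD)
Step 2: n = 100 * (1 - 1.48 / 2.65)
Step 3: n = 100 * (1 - 0.55849)
Step 4: n = 44.2%

44.2


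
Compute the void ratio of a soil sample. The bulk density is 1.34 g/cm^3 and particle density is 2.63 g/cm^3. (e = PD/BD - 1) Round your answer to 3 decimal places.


Step 1: e = PD / BD - 1
Step 2: e = 2.63 / 1.34 - 1
Step 3: e = 1.96269 - 1
Step 4: e = 0.963

0.963


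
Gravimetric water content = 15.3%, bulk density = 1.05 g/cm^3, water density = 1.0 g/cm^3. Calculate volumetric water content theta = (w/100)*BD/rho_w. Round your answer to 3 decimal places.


Step 1: theta = (w / 100) * BD / rho_w
Step 2: theta = (15.3 / 100) * 1.05 / 1.0
Step 3: theta = 0.153 * 1.05
Step 4: theta = 0.161

0.161


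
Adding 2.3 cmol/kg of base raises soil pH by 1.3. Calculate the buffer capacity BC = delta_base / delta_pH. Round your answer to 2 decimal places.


Step 1: BC = change in base / change in pH
Step 2: BC = 2.3 / 1.3
Step 3: BC = 1.77 cmol/(kg*pH unit)

1.77


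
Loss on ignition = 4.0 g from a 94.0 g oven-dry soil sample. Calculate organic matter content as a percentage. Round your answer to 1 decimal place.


Step 1: OM% = 100 * LOI / sample mass
Step 2: OM = 100 * 4.0 / 94.0
Step 3: OM = 4.3%

4.3


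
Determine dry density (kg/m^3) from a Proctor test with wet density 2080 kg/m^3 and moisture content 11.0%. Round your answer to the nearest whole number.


Step 1: Dry density = wet density / (1 + w/100)
Step 2: Dry density = 2080 / (1 + 11.0/100)
Step 3: Dry density = 2080 / 1.11
Step 4: Dry density = 1874 kg/m^3

1874


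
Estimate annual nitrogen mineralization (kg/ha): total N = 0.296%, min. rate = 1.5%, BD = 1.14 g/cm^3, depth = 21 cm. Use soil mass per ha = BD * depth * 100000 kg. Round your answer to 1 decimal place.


Step 1: Soil mass per ha = BD * depth * 100000 = 1.14 * 21 * 100000 = 2394000 kg
Step 2: Total N pool = soil mass * N%/100 = 2394000 * 0.296/100 = 7086.24 kg/ha
Step 3: N mineralized = N pool * rate%/100 = 7086.24 * 1.5/100 = 106.3 kg/ha/yr

106.3


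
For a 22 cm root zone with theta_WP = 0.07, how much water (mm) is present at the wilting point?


Step 1: Water (mm) = theta_WP * depth * 10
Step 2: Water = 0.07 * 22 * 10
Step 3: Water = 15.4 mm

15.4


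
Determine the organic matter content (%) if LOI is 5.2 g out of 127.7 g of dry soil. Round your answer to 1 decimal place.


Step 1: OM% = 100 * LOI / sample mass
Step 2: OM = 100 * 5.2 / 127.7
Step 3: OM = 4.1%

4.1


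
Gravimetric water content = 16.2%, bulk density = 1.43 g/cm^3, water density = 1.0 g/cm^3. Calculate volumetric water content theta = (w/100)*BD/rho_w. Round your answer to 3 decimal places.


Step 1: theta = (w / 100) * BD / rho_w
Step 2: theta = (16.2 / 100) * 1.43 / 1.0
Step 3: theta = 0.162 * 1.43
Step 4: theta = 0.232

0.232


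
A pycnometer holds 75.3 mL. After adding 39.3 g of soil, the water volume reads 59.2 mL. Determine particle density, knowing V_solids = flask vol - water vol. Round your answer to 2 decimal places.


Step 1: Volume of solids = flask volume - water volume with soil
Step 2: V_solids = 75.3 - 59.2 = 16.1 mL
Step 3: Particle density = mass / V_solids = 39.3 / 16.1 = 2.44 g/cm^3

2.44


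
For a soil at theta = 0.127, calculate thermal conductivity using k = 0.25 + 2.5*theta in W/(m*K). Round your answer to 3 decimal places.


Step 1: k = 0.25 + 2.5 * theta
Step 2: k = 0.25 + 2.5 * 0.127
Step 3: k = 0.25 + 0.318
Step 4: k = 0.568 W/(m*K)

0.568


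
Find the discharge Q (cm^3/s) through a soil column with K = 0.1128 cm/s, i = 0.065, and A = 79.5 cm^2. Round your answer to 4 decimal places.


Step 1: Apply Darcy's law: Q = K * i * A
Step 2: Q = 0.1128 * 0.065 * 79.5
Step 3: Q = 0.5829 cm^3/s

0.5829


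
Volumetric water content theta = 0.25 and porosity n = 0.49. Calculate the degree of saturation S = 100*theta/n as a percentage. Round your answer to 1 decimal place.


Step 1: S = 100 * theta_v / n
Step 2: S = 100 * 0.25 / 0.49
Step 3: S = 51.0%

51.0


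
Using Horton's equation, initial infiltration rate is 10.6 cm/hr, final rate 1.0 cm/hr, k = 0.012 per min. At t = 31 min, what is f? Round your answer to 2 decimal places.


Step 1: f = fc + (f0 - fc) * exp(-k * t)
Step 2: exp(-0.012 * 31) = 0.689354
Step 3: f = 1.0 + (10.6 - 1.0) * 0.689354
Step 4: f = 1.0 + 9.6 * 0.689354
Step 5: f = 7.62 cm/hr

7.62


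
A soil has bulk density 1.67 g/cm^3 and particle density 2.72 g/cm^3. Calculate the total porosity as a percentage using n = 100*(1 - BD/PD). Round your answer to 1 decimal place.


Step 1: Formula: n = 100 * (1 - BD / PD)
Step 2: n = 100 * (1 - 1.67 / 2.72)
Step 3: n = 100 * (1 - 0.61397)
Step 4: n = 38.6%

38.6


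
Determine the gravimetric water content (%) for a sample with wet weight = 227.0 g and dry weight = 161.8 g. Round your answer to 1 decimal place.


Step 1: Water mass = wet - dry = 227.0 - 161.8 = 65.2 g
Step 2: w = 100 * water mass / dry mass
Step 3: w = 100 * 65.2 / 161.8 = 40.3%

40.3


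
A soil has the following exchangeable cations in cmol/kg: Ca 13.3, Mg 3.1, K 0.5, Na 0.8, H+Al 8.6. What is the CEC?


Step 1: CEC = Ca + Mg + K + Na + (H+Al)
Step 2: CEC = 13.3 + 3.1 + 0.5 + 0.8 + 8.6
Step 3: CEC = 26.3 cmol/kg

26.3


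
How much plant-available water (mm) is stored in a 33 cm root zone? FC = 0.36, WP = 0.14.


Step 1: Available water = (FC - WP) * depth * 10
Step 2: AW = (0.36 - 0.14) * 33 * 10
Step 3: AW = 0.22 * 33 * 10
Step 4: AW = 72.6 mm

72.6


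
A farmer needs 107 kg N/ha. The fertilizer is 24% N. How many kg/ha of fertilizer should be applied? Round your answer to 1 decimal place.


Step 1: Fertilizer rate = target N / (N content / 100)
Step 2: Rate = 107 / (24 / 100)
Step 3: Rate = 107 / 0.24
Step 4: Rate = 445.8 kg/ha

445.8


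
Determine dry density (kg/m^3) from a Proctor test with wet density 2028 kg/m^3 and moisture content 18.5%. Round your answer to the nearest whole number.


Step 1: Dry density = wet density / (1 + w/100)
Step 2: Dry density = 2028 / (1 + 18.5/100)
Step 3: Dry density = 2028 / 1.185
Step 4: Dry density = 1711 kg/m^3

1711


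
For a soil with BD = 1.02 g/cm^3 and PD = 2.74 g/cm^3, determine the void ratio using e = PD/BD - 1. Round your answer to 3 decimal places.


Step 1: e = PD / BD - 1
Step 2: e = 2.74 / 1.02 - 1
Step 3: e = 2.68627 - 1
Step 4: e = 1.686

1.686


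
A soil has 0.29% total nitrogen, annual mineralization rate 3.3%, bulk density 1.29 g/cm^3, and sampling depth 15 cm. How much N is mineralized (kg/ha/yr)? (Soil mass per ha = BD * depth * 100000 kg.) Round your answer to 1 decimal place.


Step 1: Soil mass per ha = BD * depth * 100000 = 1.29 * 15 * 100000 = 1935000 kg
Step 2: Total N pool = soil mass * N%/100 = 1935000 * 0.29/100 = 5611.5 kg/ha
Step 3: N mineralized = N pool * rate%/100 = 5611.5 * 3.3/100 = 185.2 kg/ha/yr

185.2


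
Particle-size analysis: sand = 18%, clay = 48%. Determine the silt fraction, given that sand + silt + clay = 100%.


Step 1: sand + silt + clay = 100%
Step 2: silt = 100 - sand - clay
Step 3: silt = 100 - 18 - 48
Step 4: silt = 34%

34


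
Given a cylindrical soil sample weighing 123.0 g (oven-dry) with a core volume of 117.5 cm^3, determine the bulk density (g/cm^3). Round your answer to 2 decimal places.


Step 1: Identify the formula: BD = dry mass / volume
Step 2: Substitute values: BD = 123.0 / 117.5
Step 3: BD = 1.05 g/cm^3

1.05


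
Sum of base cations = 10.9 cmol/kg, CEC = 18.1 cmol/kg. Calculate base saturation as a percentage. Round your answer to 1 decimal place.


Step 1: BS = 100 * (sum of bases) / CEC
Step 2: BS = 100 * 10.9 / 18.1
Step 3: BS = 60.2%

60.2


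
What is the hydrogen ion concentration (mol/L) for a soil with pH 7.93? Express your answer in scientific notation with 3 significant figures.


Step 1: [H+] = 10^(-pH)
Step 2: [H+] = 10^(-7.93)
Step 3: [H+] = 1.17e-08 mol/L

1.17e-08


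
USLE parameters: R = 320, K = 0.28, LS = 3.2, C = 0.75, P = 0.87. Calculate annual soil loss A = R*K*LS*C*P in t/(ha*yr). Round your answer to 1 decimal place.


Step 1: A = R * K * LS * C * P
Step 2: R * K = 320 * 0.28 = 89.6
Step 3: (R*K) * LS = 89.6 * 3.2 = 286.72
Step 4: * C * P = 286.72 * 0.75 * 0.87 = 187.1
Step 5: A = 187.1 t/(ha*yr)

187.1


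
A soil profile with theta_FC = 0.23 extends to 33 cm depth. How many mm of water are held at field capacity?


Step 1: Water (mm) = theta_FC * depth (cm) * 10
Step 2: Water = 0.23 * 33 * 10
Step 3: Water = 75.9 mm

75.9


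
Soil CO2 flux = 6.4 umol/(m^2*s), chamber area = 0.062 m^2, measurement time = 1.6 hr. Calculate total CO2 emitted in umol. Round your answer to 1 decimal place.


Step 1: Convert time to seconds: 1.6 hr * 3600 = 5760.0 s
Step 2: Total = flux * area * time_s
Step 3: Total = 6.4 * 0.062 * 5760.0
Step 4: Total = 2285.6 umol

2285.6


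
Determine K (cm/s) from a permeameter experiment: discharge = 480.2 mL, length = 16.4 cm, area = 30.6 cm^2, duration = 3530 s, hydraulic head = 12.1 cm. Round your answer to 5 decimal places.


Step 1: K = Q * L / (A * t * h)
Step 2: Numerator = 480.2 * 16.4 = 7875.28
Step 3: Denominator = 30.6 * 3530 * 12.1 = 1307017.8
Step 4: K = 7875.28 / 1307017.8 = 0.00603 cm/s

0.00603


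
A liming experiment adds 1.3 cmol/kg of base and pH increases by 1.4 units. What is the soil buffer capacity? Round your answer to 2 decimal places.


Step 1: BC = change in base / change in pH
Step 2: BC = 1.3 / 1.4
Step 3: BC = 0.93 cmol/(kg*pH unit)

0.93


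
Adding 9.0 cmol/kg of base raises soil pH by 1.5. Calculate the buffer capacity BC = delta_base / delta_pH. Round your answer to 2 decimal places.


Step 1: BC = change in base / change in pH
Step 2: BC = 9.0 / 1.5
Step 3: BC = 6.0 cmol/(kg*pH unit)

6.0


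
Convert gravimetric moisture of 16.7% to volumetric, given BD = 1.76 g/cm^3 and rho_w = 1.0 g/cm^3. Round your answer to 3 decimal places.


Step 1: theta = (w / 100) * BD / rho_w
Step 2: theta = (16.7 / 100) * 1.76 / 1.0
Step 3: theta = 0.167 * 1.76
Step 4: theta = 0.294

0.294


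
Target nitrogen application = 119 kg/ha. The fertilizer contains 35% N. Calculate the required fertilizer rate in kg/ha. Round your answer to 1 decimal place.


Step 1: Fertilizer rate = target N / (N content / 100)
Step 2: Rate = 119 / (35 / 100)
Step 3: Rate = 119 / 0.35
Step 4: Rate = 340.0 kg/ha

340.0


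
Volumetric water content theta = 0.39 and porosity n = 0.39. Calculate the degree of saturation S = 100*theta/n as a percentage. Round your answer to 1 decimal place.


Step 1: S = 100 * theta_v / n
Step 2: S = 100 * 0.39 / 0.39
Step 3: S = 100.0%

100.0


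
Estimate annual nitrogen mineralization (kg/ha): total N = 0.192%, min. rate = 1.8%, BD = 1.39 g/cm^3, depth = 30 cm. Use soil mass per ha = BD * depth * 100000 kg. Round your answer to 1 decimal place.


Step 1: Soil mass per ha = BD * depth * 100000 = 1.39 * 30 * 100000 = 4170000 kg
Step 2: Total N pool = soil mass * N%/100 = 4170000 * 0.192/100 = 8006.4 kg/ha
Step 3: N mineralized = N pool * rate%/100 = 8006.4 * 1.8/100 = 144.1 kg/ha/yr

144.1


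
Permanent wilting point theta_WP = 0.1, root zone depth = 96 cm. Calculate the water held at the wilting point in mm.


Step 1: Water (mm) = theta_WP * depth * 10
Step 2: Water = 0.1 * 96 * 10
Step 3: Water = 96.0 mm

96.0


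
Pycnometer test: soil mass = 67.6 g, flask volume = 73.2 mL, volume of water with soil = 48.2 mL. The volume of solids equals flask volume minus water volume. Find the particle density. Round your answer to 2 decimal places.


Step 1: Volume of solids = flask volume - water volume with soil
Step 2: V_solids = 73.2 - 48.2 = 25.0 mL
Step 3: Particle density = mass / V_solids = 67.6 / 25.0 = 2.7 g/cm^3

2.7


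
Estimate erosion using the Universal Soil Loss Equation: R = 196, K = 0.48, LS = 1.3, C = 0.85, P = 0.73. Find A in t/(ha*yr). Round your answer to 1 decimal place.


Step 1: A = R * K * LS * C * P
Step 2: R * K = 196 * 0.48 = 94.08
Step 3: (R*K) * LS = 94.08 * 1.3 = 122.304
Step 4: * C * P = 122.304 * 0.85 * 0.73 = 75.9
Step 5: A = 75.9 t/(ha*yr)

75.9


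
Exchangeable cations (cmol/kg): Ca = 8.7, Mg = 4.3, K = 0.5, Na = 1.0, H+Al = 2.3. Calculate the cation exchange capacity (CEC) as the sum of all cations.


Step 1: CEC = Ca + Mg + K + Na + (H+Al)
Step 2: CEC = 8.7 + 4.3 + 0.5 + 1.0 + 2.3
Step 3: CEC = 16.8 cmol/kg

16.8


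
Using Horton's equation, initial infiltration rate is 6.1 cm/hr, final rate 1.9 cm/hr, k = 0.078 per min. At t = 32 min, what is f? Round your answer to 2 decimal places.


Step 1: f = fc + (f0 - fc) * exp(-k * t)
Step 2: exp(-0.078 * 32) = 0.082414
Step 3: f = 1.9 + (6.1 - 1.9) * 0.082414
Step 4: f = 1.9 + 4.2 * 0.082414
Step 5: f = 2.25 cm/hr

2.25


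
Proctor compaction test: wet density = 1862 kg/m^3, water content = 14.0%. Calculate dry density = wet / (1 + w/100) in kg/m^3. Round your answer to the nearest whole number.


Step 1: Dry density = wet density / (1 + w/100)
Step 2: Dry density = 1862 / (1 + 14.0/100)
Step 3: Dry density = 1862 / 1.14
Step 4: Dry density = 1633 kg/m^3

1633


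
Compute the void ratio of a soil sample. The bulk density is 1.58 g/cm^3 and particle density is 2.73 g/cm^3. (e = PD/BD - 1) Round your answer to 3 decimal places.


Step 1: e = PD / BD - 1
Step 2: e = 2.73 / 1.58 - 1
Step 3: e = 1.72785 - 1
Step 4: e = 0.728

0.728


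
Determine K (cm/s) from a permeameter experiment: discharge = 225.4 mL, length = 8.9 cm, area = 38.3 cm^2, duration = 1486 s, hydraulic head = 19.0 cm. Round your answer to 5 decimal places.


Step 1: K = Q * L / (A * t * h)
Step 2: Numerator = 225.4 * 8.9 = 2006.06
Step 3: Denominator = 38.3 * 1486 * 19.0 = 1081362.2
Step 4: K = 2006.06 / 1081362.2 = 0.00186 cm/s

0.00186


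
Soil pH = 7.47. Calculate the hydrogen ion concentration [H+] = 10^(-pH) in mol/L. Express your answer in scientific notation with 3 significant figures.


Step 1: [H+] = 10^(-pH)
Step 2: [H+] = 10^(-7.47)
Step 3: [H+] = 3.39e-08 mol/L

3.39e-08


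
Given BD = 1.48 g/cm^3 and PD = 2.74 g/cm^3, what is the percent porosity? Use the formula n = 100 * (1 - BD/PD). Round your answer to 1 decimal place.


Step 1: Formula: n = 100 * (1 - BD / PD)
Step 2: n = 100 * (1 - 1.48 / 2.74)
Step 3: n = 100 * (1 - 0.54015)
Step 4: n = 46.0%

46.0


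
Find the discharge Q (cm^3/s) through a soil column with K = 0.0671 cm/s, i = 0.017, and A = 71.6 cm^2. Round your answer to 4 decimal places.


Step 1: Apply Darcy's law: Q = K * i * A
Step 2: Q = 0.0671 * 0.017 * 71.6
Step 3: Q = 0.0817 cm^3/s

0.0817
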